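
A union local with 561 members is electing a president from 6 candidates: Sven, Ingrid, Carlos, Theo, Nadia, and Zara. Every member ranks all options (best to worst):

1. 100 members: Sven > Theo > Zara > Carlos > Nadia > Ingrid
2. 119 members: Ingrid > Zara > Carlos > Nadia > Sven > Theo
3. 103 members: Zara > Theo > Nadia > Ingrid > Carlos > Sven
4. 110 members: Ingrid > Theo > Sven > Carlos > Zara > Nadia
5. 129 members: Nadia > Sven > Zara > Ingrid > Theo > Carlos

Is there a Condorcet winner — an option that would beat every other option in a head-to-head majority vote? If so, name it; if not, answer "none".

none

Checking pairwise contests:
Ingrid beats Sven 332–229.
Nadia beats Ingrid 332–229.
Sven beats Carlos 339–222.
Sven beats Theo 348–213.
Carlos beats Nadia 329–232.
Sven beats Zara 339–222.
Every option loses at least one head-to-head, so there is no Condorcet winner.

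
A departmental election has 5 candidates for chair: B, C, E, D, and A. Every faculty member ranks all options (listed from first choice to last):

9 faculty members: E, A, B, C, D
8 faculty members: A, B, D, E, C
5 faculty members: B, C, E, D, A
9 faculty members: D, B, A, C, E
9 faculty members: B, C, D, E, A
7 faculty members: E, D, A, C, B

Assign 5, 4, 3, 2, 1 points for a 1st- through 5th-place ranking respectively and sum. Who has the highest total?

B: 9·3 + 8·4 + 5·5 + 9·4 + 9·5 + 7·1 = 172
C: 9·2 + 8·1 + 5·4 + 9·2 + 9·4 + 7·2 = 114
E: 9·5 + 8·2 + 5·3 + 9·1 + 9·2 + 7·5 = 138
D: 9·1 + 8·3 + 5·2 + 9·5 + 9·3 + 7·4 = 143
A: 9·4 + 8·5 + 5·1 + 9·3 + 9·1 + 7·3 = 138
B has the highest Borda score (172).

B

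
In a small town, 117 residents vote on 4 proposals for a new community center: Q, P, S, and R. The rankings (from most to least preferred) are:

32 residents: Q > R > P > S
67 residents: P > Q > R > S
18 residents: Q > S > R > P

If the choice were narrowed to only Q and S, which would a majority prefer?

Q

Voters preferring Q to S: 117; preferring S to Q: 0.
Q wins the head-to-head.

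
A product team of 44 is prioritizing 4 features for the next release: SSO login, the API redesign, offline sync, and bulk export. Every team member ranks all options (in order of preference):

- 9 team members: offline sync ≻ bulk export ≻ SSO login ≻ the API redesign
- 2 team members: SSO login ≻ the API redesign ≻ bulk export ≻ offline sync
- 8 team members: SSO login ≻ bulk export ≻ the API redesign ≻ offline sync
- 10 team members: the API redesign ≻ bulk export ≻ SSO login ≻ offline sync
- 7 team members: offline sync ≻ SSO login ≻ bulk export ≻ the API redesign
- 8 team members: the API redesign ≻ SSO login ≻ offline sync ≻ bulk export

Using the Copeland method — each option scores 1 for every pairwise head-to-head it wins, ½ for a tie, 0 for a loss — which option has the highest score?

SSO login: beats the API redesign, offline sync, and bulk export → score 3.
the API redesign: beats offline sync; loses to SSO login and bulk export → score 1.
offline sync: beats bulk export; loses to SSO login and the API redesign → score 1.
bulk export: beats the API redesign; loses to SSO login and offline sync → score 1.
SSO login has the best pairwise record.

SSO login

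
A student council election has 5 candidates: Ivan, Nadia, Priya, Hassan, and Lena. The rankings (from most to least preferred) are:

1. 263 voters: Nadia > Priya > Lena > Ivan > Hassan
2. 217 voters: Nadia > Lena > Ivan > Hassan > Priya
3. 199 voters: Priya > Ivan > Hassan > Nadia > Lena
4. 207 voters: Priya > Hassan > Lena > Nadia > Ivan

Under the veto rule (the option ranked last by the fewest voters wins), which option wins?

Last-place votes: Ivan 207, Nadia 0, Priya 217, Hassan 263, Lena 199.
Nadia is ranked last by the fewest voters, so Nadia wins.

Nadia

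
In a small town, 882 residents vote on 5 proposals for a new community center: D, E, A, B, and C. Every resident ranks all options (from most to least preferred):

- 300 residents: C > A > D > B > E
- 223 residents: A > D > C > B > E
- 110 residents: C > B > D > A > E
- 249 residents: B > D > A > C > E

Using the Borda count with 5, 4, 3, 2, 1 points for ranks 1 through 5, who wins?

D: 300·3 + 223·4 + 110·3 + 249·4 = 3118
E: 300·1 + 223·1 + 110·1 + 249·1 = 882
A: 300·4 + 223·5 + 110·2 + 249·3 = 3282
B: 300·2 + 223·2 + 110·4 + 249·5 = 2731
C: 300·5 + 223·3 + 110·5 + 249·2 = 3217
A has the highest Borda score (3282).

A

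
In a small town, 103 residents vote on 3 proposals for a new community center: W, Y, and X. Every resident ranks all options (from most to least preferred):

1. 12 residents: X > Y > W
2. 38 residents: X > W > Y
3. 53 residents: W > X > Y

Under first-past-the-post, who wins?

W

First-place votes: W 53, Y 0, X 50.
W has the most first-place votes.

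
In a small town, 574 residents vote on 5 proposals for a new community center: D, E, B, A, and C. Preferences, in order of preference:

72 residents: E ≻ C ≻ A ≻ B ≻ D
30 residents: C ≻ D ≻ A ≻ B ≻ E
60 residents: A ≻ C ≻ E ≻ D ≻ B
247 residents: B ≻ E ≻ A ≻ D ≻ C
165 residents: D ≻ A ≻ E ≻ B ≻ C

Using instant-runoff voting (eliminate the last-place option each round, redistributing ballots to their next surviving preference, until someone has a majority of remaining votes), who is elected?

Round 1: D 165, E 72, B 247, A 60, C 30. Eliminate C.
Round 2: D 195, E 72, B 247, A 60. Eliminate A.
Round 3: D 195, E 132, B 247. Eliminate E.
Round 4: D 255, B 319. B has a majority.

B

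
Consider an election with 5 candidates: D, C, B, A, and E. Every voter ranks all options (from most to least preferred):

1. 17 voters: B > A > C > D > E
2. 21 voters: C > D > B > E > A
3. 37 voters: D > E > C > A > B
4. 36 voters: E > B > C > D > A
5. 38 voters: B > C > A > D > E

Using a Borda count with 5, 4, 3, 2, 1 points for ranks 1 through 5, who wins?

C

D: 17·2 + 21·4 + 37·5 + 36·2 + 38·2 = 451
C: 17·3 + 21·5 + 37·3 + 36·3 + 38·4 = 527
B: 17·5 + 21·3 + 37·1 + 36·4 + 38·5 = 519
A: 17·4 + 21·1 + 37·2 + 36·1 + 38·3 = 313
E: 17·1 + 21·2 + 37·4 + 36·5 + 38·1 = 425
C has the highest Borda score (527).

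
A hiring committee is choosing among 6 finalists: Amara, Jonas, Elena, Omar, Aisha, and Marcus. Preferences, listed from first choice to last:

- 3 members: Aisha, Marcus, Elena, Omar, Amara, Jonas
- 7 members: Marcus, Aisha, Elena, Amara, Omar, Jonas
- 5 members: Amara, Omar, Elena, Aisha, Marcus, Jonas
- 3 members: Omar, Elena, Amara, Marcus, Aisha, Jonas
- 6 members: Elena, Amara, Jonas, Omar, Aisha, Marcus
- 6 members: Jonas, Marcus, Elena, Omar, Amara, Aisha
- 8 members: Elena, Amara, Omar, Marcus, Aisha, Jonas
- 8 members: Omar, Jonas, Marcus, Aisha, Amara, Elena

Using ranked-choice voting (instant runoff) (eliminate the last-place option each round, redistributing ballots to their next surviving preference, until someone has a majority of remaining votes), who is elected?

Round 1: Amara 5, Jonas 6, Elena 14, Omar 11, Aisha 3, Marcus 7. Eliminate Aisha.
Round 2: Amara 5, Jonas 6, Elena 14, Omar 11, Marcus 10. Eliminate Amara.
Round 3: Jonas 6, Elena 14, Omar 16, Marcus 10. Eliminate Jonas.
Round 4: Elena 14, Omar 16, Marcus 16. Eliminate Elena.
Round 5: Omar 30, Marcus 16. Omar has a majority.

Omar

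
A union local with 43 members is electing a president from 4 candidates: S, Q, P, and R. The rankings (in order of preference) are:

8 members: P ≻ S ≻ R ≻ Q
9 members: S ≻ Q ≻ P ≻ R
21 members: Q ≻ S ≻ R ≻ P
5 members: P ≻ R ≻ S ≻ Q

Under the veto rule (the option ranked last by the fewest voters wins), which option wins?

S

Last-place votes: S 0, Q 13, P 21, R 9.
S is ranked last by the fewest voters, so S wins.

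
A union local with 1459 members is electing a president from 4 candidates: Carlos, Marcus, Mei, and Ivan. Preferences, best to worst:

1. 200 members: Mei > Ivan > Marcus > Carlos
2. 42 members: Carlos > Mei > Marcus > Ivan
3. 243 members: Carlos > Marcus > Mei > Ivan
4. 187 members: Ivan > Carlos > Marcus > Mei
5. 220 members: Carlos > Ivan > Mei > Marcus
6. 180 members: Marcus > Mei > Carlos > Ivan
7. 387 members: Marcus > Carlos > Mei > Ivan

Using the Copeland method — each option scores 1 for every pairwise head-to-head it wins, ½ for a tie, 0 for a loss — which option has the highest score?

Marcus

Carlos: beats Mei and Ivan; loses to Marcus → score 2.
Marcus: beats Carlos, Mei, and Ivan → score 3.
Mei: beats Ivan; loses to Carlos and Marcus → score 1.
Ivan: loses to Carlos, Marcus, and Mei → score 0.
Marcus has the best pairwise record.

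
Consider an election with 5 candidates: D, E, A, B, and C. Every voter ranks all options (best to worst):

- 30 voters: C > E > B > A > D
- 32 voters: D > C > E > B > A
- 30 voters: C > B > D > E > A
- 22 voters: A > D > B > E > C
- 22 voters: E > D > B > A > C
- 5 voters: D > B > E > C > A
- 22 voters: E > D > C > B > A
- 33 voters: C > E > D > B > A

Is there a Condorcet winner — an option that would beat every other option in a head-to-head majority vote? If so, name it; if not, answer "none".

none

Checking pairwise contests:
E beats D 107–89.
C beats E 125–71.
D beats A 144–52.
D beats B 136–60.
D beats C 103–93.
Every option loses at least one head-to-head, so there is no Condorcet winner.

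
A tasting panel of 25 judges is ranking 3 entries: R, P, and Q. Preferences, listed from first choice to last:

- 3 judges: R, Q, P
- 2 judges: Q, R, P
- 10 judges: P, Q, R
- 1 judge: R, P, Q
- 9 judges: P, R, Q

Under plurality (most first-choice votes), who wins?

P

First-place votes: R 4, P 19, Q 2.
P has the most first-place votes.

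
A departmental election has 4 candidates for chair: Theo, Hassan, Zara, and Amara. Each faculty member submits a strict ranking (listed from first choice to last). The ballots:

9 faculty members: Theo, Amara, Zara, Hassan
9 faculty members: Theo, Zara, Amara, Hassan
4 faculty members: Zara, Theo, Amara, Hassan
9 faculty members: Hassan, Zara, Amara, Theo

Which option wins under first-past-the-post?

First-place votes: Theo 18, Hassan 9, Zara 4, Amara 0.
Theo has the most first-place votes.

Theo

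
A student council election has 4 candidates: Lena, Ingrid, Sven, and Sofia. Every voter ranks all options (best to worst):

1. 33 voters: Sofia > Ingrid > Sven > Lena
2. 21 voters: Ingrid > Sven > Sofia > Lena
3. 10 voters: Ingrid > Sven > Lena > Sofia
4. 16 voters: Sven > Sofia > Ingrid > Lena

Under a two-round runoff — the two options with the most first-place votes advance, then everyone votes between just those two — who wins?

Round 1 first-place votes: Lena 0, Ingrid 31, Sven 16, Sofia 33.
Sofia and Ingrid advance.
Runoff: Sofia is preferred to Ingrid by 49 voters; Ingrid by 31.
Sofia wins the runoff.

Sofia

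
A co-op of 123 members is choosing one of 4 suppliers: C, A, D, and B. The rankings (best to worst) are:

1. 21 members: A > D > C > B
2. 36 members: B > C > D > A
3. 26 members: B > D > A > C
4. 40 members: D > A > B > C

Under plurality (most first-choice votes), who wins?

B

First-place votes: C 0, A 21, D 40, B 62.
B has the most first-place votes.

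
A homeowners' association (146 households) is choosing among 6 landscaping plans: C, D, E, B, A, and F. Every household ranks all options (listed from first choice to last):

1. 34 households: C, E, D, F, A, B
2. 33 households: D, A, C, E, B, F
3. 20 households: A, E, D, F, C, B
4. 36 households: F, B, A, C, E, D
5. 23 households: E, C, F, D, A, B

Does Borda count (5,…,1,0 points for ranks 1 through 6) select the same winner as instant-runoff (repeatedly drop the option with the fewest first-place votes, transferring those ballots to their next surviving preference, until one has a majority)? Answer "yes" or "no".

yes

Borda — scores: C 453, D 373, E 433, B 177, A 397, F 357. Winner: C.
Instant-runoff — R1 C 34, D 33, E 23, B 0, A 20, F 36 (B out); R2 C 34, D 33, E 23, A 20, F 36 (A out); R3 C 34, D 33, E 43, F 36 (D out); R4 C 67, E 43, F 36 (F out); R5 C 103, E 43 (C winner). Winner: C.
The two methods agree.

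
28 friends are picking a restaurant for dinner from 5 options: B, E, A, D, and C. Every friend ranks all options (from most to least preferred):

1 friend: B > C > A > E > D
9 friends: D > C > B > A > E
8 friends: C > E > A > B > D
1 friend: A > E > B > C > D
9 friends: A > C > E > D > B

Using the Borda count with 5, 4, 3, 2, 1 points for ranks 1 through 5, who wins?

B: 1·5 + 9·3 + 8·2 + 1·3 + 9·1 = 60
E: 1·2 + 9·1 + 8·4 + 1·4 + 9·3 = 74
A: 1·3 + 9·2 + 8·3 + 1·5 + 9·5 = 95
D: 1·1 + 9·5 + 8·1 + 1·1 + 9·2 = 73
C: 1·4 + 9·4 + 8·5 + 1·2 + 9·4 = 118
C has the highest Borda score (118).

C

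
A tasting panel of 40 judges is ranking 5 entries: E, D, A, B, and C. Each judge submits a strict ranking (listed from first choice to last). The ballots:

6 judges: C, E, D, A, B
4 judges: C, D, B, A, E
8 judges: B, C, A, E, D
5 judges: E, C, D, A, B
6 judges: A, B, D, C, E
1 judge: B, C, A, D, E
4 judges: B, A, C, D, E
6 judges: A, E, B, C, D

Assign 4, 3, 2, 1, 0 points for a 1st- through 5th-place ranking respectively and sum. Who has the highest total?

E: 6·3 + 4·0 + 8·1 + 5·4 + 6·0 + 1·0 + 4·0 + 6·3 = 64
D: 6·2 + 4·3 + 8·0 + 5·2 + 6·2 + 1·1 + 4·1 + 6·0 = 51
A: 6·1 + 4·1 + 8·2 + 5·1 + 6·4 + 1·2 + 4·3 + 6·4 = 93
B: 6·0 + 4·2 + 8·4 + 5·0 + 6·3 + 1·4 + 4·4 + 6·2 = 90
C: 6·4 + 4·4 + 8·3 + 5·3 + 6·1 + 1·3 + 4·2 + 6·1 = 102
C has the highest Borda score (102).

C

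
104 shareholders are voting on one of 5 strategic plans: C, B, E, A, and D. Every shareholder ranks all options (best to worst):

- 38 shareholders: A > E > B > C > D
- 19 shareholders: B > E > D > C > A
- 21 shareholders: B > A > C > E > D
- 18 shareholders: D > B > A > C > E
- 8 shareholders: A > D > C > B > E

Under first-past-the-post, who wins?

A

First-place votes: C 0, B 40, E 0, A 46, D 18.
A has the most first-place votes.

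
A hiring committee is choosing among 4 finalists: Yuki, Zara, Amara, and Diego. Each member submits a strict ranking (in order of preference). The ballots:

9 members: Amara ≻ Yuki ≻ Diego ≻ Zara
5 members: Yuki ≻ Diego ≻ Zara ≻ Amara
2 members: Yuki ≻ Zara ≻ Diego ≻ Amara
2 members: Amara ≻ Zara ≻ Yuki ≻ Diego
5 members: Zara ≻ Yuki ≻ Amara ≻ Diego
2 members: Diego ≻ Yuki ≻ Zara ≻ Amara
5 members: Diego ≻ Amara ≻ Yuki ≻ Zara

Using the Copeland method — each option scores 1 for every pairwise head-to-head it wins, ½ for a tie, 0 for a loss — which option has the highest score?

Yuki: beats Zara and Diego; loses to Amara → score 2.
Zara: loses to Yuki, Amara, and Diego → score 0.
Amara: beats Yuki, Zara, and Diego → score 3.
Diego: beats Zara; loses to Yuki and Amara → score 1.
Amara has the best pairwise record.

Amara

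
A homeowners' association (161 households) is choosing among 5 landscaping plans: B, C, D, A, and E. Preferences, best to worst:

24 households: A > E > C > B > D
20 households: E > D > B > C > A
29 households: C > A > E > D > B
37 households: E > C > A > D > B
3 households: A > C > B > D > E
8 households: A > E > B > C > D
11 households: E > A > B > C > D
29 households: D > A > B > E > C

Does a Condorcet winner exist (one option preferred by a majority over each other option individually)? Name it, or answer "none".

none

Checking pairwise contests:
C beats B 93–68.
E beats C 129–32.
C beats D 112–49.
C beats A 86–75.
A beats E 93–68.
Every option loses at least one head-to-head, so there is no Condorcet winner.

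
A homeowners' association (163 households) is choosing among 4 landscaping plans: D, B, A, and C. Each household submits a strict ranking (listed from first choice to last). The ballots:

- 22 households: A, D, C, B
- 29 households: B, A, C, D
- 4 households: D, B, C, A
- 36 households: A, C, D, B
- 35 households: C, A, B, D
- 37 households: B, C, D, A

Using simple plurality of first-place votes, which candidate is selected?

First-place votes: D 4, B 66, A 58, C 35.
B has the most first-place votes.

B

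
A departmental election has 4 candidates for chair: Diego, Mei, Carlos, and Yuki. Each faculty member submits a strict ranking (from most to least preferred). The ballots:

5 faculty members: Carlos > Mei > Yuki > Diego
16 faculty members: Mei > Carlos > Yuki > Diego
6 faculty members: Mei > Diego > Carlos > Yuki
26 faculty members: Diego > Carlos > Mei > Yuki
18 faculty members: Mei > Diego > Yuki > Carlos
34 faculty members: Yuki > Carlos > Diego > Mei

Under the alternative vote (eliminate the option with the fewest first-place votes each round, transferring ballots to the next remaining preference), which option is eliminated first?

Carlos

Round 1: Diego 26, Mei 40, Carlos 5, Yuki 34. Eliminate Carlos.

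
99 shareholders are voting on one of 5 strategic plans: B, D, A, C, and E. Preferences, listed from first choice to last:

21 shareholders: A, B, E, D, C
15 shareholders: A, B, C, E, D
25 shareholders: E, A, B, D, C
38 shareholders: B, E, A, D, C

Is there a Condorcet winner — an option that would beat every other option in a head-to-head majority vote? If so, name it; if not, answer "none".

Checking pairwise contests:
A beats B 61–38.
B beats D 99–0.
E beats A 63–36.
B beats C 99–0.
B beats E 74–25.
Every option loses at least one head-to-head, so there is no Condorcet winner.

none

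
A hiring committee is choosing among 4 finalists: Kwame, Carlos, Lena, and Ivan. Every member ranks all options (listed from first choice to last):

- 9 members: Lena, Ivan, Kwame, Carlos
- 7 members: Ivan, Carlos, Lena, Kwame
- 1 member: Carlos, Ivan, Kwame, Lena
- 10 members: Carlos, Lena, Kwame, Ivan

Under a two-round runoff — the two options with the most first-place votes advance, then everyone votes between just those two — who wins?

Round 1 first-place votes: Kwame 0, Carlos 11, Lena 9, Ivan 7.
Carlos and Lena advance.
Runoff: Carlos is preferred to Lena by 18 voters; Lena by 9.
Carlos wins the runoff.

Carlos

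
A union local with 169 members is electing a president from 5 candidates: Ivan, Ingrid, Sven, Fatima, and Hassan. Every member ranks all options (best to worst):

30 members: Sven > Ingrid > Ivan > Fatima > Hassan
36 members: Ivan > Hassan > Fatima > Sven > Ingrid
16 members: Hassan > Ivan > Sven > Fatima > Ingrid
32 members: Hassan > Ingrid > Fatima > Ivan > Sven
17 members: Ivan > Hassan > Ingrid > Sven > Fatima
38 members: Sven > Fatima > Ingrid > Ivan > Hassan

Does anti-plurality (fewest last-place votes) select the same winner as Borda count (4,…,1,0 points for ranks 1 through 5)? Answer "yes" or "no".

Anti-plurality — last-place votes: Ivan 0, Ingrid 52, Sven 32, Fatima 17, Hassan 68. Winner: Ivan.
Borda — scores: Ivan 390, Ingrid 296, Sven 357, Fatima 296, Hassan 351. Winner: Ivan.
The two methods agree.

yes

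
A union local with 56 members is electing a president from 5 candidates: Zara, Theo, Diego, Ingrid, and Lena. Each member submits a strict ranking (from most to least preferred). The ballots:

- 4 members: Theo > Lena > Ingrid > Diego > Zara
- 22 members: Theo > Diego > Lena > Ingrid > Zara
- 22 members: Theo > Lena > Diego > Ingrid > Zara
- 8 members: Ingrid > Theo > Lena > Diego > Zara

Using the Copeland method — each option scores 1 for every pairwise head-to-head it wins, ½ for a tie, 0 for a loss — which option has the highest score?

Zara: loses to Theo, Diego, Ingrid, and Lena → score 0.
Theo: beats Zara, Diego, Ingrid, and Lena → score 4.
Diego: beats Zara and Ingrid; loses to Theo and Lena → score 2.
Ingrid: beats Zara; loses to Theo, Diego, and Lena → score 1.
Lena: beats Zara, Diego, and Ingrid; loses to Theo → score 3.
Theo has the best pairwise record.

Theo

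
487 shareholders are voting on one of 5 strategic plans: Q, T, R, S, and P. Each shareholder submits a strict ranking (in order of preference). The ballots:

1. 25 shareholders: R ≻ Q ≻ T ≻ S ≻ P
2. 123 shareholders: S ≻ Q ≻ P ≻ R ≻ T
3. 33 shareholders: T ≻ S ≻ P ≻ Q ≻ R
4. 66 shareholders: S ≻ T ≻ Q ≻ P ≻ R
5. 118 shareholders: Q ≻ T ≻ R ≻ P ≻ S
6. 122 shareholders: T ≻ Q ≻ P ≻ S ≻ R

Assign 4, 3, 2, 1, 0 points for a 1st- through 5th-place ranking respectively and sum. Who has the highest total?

Q

Q: 25·3 + 123·3 + 33·1 + 66·2 + 118·4 + 122·3 = 1447
T: 25·2 + 123·0 + 33·4 + 66·3 + 118·3 + 122·4 = 1222
R: 25·4 + 123·1 + 33·0 + 66·0 + 118·2 + 122·0 = 459
S: 25·1 + 123·4 + 33·3 + 66·4 + 118·0 + 122·1 = 1002
P: 25·0 + 123·2 + 33·2 + 66·1 + 118·1 + 122·2 = 740
Q has the highest Borda score (1447).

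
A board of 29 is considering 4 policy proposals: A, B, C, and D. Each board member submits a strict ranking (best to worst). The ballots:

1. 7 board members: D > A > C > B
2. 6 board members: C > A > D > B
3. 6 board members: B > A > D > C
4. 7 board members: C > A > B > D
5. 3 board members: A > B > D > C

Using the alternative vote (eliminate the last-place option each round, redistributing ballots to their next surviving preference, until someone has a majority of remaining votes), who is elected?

Round 1: A 3, B 6, C 13, D 7. Eliminate A.
Round 2: B 9, C 13, D 7. Eliminate D.
Round 3: B 9, C 20. C has a majority.

C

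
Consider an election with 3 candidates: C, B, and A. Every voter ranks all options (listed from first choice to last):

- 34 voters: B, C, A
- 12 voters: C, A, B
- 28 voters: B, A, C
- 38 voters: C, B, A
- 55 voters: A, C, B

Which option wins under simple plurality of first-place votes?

First-place votes: C 50, B 62, A 55.
B has the most first-place votes.

B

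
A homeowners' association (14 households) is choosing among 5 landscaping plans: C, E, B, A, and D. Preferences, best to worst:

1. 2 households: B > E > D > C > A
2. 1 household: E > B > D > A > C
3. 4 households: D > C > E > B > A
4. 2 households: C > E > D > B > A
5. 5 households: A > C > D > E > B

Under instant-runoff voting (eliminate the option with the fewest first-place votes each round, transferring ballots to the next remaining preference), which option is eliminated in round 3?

B

Round 1: C 2, E 1, B 2, A 5, D 4. Eliminate E.
Round 2: C 2, B 3, A 5, D 4. Eliminate C.
Round 3: B 3, A 5, D 6. Eliminate B.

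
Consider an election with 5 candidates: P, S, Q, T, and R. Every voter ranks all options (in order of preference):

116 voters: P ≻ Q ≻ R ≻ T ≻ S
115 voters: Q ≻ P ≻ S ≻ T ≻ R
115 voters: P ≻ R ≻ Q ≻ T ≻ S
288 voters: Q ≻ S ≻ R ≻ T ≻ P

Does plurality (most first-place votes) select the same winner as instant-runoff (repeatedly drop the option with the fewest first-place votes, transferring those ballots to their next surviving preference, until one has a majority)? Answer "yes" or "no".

Plurality — first-place votes: P 231, S 0, Q 403, T 0, R 0. Winner: Q.
Instant-runoff — R1 P 231, S 0, Q 403, T 0, R 0 (Q winner). Winner: Q.
The two methods agree.

yes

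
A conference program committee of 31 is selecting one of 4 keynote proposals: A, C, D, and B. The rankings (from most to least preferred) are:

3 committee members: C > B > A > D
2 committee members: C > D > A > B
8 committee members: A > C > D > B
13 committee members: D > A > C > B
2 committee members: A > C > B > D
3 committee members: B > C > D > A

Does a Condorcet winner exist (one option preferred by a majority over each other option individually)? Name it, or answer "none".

none

Checking pairwise contests:
D beats A 18–13.
A beats C 23–8.
C beats D 18–13.
A beats B 25–6.
Every option loses at least one head-to-head, so there is no Condorcet winner.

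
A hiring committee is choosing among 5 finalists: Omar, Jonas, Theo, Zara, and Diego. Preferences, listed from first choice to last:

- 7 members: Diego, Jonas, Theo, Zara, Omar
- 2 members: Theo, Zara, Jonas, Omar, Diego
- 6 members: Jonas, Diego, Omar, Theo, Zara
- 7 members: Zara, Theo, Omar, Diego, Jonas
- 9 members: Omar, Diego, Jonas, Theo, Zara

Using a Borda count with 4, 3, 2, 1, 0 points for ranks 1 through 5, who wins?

Omar: 7·0 + 2·1 + 6·2 + 7·2 + 9·4 = 64
Jonas: 7·3 + 2·2 + 6·4 + 7·0 + 9·2 = 67
Theo: 7·2 + 2·4 + 6·1 + 7·3 + 9·1 = 58
Zara: 7·1 + 2·3 + 6·0 + 7·4 + 9·0 = 41
Diego: 7·4 + 2·0 + 6·3 + 7·1 + 9·3 = 80
Diego has the highest Borda score (80).

Diego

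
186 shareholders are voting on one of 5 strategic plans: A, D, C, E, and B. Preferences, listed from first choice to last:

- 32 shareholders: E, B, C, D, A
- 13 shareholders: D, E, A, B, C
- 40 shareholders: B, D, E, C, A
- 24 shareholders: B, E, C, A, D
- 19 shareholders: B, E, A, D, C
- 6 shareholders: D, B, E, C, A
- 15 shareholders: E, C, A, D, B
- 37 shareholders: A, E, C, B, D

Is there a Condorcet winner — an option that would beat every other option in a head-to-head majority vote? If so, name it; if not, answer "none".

E vs A: 149–37 for E.
E vs D: 127–59 for E.
E vs C: 186–0 for E.
E vs B: 97–89 for E.
E beats every other option head-to-head.

E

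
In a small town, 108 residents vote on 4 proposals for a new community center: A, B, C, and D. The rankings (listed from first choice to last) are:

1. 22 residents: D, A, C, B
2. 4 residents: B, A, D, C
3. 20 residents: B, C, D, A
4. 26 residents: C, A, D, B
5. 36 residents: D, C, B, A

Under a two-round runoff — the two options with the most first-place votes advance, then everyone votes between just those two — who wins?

Round 1 first-place votes: A 0, B 24, C 26, D 58.
D and C advance.
Runoff: D is preferred to C by 62 voters; C by 46.
D wins the runoff.

D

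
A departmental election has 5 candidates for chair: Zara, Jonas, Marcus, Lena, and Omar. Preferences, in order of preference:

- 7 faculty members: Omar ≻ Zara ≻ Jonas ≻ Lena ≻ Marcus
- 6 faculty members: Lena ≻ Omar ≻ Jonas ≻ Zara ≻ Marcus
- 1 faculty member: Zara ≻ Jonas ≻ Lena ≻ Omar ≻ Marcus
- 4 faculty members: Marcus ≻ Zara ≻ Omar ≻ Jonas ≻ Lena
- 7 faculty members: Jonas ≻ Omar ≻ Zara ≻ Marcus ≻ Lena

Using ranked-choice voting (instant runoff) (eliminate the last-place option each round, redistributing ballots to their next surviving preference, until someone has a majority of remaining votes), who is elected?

Round 1: Zara 1, Jonas 7, Marcus 4, Lena 6, Omar 7. Eliminate Zara.
Round 2: Jonas 8, Marcus 4, Lena 6, Omar 7. Eliminate Marcus.
Round 3: Jonas 8, Lena 6, Omar 11. Eliminate Lena.
Round 4: Jonas 8, Omar 17. Omar has a majority.

Omar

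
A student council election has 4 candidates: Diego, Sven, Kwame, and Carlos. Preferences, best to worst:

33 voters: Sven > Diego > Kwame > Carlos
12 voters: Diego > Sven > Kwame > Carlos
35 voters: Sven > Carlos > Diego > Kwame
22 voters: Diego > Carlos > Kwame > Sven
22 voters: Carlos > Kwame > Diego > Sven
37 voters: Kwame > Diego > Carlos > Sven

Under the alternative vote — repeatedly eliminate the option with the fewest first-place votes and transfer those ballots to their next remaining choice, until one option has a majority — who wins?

Kwame

Round 1: Diego 34, Sven 68, Kwame 37, Carlos 22. Eliminate Carlos.
Round 2: Diego 34, Sven 68, Kwame 59. Eliminate Diego.
Round 3: Sven 80, Kwame 81. Kwame has a majority.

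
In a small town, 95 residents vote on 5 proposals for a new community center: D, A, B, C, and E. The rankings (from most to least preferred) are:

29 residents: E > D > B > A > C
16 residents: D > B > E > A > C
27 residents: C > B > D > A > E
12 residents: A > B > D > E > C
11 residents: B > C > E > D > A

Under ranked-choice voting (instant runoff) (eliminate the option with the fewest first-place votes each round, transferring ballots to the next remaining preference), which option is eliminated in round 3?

D

Round 1: D 16, A 12, B 11, C 27, E 29. Eliminate B.
Round 2: D 16, A 12, C 38, E 29. Eliminate A.
Round 3: D 28, C 38, E 29. Eliminate D.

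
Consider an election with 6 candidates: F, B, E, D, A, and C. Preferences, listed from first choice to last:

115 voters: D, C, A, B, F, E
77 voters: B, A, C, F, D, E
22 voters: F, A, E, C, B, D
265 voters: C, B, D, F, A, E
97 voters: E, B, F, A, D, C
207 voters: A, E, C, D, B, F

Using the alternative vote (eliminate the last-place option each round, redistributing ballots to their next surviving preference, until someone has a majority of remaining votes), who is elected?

Round 1: F 22, B 77, E 97, D 115, A 207, C 265. Eliminate F.
Round 2: B 77, E 97, D 115, A 229, C 265. Eliminate B.
Round 3: E 97, D 115, A 306, C 265. Eliminate E.
Round 4: D 115, A 403, C 265. A has a majority.

A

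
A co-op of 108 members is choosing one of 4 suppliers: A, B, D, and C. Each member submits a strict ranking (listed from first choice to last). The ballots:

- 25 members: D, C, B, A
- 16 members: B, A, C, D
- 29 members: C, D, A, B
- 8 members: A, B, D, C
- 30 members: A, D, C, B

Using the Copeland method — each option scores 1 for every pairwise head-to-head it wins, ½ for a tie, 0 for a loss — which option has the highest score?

A: beats B; ties D and C → score 2.
B: loses to A, D, and C → score 0.
D: beats B and C; ties A → score 2.5.
C: beats B; ties A; loses to D → score 1.5.
D has the best pairwise record.

D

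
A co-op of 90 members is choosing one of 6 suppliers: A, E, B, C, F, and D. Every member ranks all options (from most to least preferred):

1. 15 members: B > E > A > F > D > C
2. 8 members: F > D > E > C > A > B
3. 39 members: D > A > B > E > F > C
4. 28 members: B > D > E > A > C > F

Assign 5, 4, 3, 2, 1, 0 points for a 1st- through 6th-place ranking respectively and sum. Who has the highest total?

A: 15·3 + 8·1 + 39·4 + 28·2 = 265
E: 15·4 + 8·3 + 39·2 + 28·3 = 246
B: 15·5 + 8·0 + 39·3 + 28·5 = 332
C: 15·0 + 8·2 + 39·0 + 28·1 = 44
F: 15·2 + 8·5 + 39·1 + 28·0 = 109
D: 15·1 + 8·4 + 39·5 + 28·4 = 354
D has the highest Borda score (354).

D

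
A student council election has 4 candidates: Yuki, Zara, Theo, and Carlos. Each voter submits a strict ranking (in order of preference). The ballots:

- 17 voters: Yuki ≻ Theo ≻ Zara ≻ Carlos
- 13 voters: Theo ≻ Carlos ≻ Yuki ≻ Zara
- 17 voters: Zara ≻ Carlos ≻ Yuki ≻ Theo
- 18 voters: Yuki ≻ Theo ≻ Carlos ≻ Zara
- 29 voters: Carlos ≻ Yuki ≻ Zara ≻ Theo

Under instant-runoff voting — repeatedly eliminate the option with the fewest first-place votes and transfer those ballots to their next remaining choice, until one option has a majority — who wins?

Round 1: Yuki 35, Zara 17, Theo 13, Carlos 29. Eliminate Theo.
Round 2: Yuki 35, Zara 17, Carlos 42. Eliminate Zara.
Round 3: Yuki 35, Carlos 59. Carlos has a majority.

Carlos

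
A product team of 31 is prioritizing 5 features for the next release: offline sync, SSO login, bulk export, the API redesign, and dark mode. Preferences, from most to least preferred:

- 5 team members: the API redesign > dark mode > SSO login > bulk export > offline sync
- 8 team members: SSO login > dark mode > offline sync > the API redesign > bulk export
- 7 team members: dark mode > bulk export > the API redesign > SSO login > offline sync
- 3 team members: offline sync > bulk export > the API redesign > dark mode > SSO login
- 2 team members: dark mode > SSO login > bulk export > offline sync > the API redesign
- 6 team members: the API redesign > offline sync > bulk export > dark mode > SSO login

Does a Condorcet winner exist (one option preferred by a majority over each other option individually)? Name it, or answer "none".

dark mode vs offline sync: 22–9 for dark mode.
dark mode vs SSO login: 23–8 for dark mode.
dark mode vs bulk export: 22–9 for dark mode.
dark mode vs the API redesign: 17–14 for dark mode.
dark mode beats every other option head-to-head.

dark mode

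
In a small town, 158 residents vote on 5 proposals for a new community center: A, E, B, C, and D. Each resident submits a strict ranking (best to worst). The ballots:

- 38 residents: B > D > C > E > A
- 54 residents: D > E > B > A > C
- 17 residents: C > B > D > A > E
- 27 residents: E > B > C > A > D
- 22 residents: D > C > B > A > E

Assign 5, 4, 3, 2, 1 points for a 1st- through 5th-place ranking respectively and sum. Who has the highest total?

D

A: 38·1 + 54·2 + 17·2 + 27·2 + 22·2 = 278
E: 38·2 + 54·4 + 17·1 + 27·5 + 22·1 = 466
B: 38·5 + 54·3 + 17·4 + 27·4 + 22·3 = 594
C: 38·3 + 54·1 + 17·5 + 27·3 + 22·4 = 422
D: 38·4 + 54·5 + 17·3 + 27·1 + 22·5 = 610
D has the highest Borda score (610).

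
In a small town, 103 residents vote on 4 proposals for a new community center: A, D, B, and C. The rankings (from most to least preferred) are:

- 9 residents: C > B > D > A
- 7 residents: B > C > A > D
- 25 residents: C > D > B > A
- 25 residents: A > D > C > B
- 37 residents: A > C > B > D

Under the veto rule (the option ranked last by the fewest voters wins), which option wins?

C

Last-place votes: A 34, D 44, B 25, C 0.
C is ranked last by the fewest voters, so C wins.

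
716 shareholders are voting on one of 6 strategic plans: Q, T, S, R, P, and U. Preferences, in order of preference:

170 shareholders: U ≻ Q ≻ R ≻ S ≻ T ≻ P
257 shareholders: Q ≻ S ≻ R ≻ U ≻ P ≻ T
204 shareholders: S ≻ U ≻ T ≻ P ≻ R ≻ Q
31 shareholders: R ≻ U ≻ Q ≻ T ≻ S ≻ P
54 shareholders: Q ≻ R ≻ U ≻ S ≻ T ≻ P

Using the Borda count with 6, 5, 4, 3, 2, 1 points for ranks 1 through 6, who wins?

S

Q: 170·5 + 257·6 + 204·1 + 31·4 + 54·6 = 3044
T: 170·2 + 257·1 + 204·4 + 31·3 + 54·2 = 1614
S: 170·3 + 257·5 + 204·6 + 31·2 + 54·3 = 3243
R: 170·4 + 257·4 + 204·2 + 31·6 + 54·5 = 2572
P: 170·1 + 257·2 + 204·3 + 31·1 + 54·1 = 1381
U: 170·6 + 257·3 + 204·5 + 31·5 + 54·4 = 3182
S has the highest Borda score (3243).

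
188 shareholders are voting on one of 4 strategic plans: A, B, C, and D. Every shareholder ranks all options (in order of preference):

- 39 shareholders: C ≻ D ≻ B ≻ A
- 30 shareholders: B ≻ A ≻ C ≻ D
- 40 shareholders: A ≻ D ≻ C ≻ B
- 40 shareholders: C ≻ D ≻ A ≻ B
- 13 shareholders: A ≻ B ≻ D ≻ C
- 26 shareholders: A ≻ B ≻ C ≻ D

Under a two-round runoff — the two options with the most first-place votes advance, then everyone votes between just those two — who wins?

A

Round 1 first-place votes: A 79, B 30, C 79, D 0.
C and A advance.
Runoff: C is preferred to A by 79 voters; A by 109.
A wins the runoff.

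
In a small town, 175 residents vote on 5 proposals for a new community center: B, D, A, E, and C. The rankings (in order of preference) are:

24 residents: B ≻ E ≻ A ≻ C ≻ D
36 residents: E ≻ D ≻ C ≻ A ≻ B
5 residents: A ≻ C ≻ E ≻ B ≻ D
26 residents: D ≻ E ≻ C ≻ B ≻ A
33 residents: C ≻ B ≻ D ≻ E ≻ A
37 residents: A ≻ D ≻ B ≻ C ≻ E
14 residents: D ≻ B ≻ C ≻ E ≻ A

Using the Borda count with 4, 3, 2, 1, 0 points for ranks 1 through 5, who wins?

D

B: 24·4 + 36·0 + 5·1 + 26·1 + 33·3 + 37·2 + 14·3 = 342
D: 24·0 + 36·3 + 5·0 + 26·4 + 33·2 + 37·3 + 14·4 = 445
A: 24·2 + 36·1 + 5·4 + 26·0 + 33·0 + 37·4 + 14·0 = 252
E: 24·3 + 36·4 + 5·2 + 26·3 + 33·1 + 37·0 + 14·1 = 351
C: 24·1 + 36·2 + 5·3 + 26·2 + 33·4 + 37·1 + 14·2 = 360
D has the highest Borda score (445).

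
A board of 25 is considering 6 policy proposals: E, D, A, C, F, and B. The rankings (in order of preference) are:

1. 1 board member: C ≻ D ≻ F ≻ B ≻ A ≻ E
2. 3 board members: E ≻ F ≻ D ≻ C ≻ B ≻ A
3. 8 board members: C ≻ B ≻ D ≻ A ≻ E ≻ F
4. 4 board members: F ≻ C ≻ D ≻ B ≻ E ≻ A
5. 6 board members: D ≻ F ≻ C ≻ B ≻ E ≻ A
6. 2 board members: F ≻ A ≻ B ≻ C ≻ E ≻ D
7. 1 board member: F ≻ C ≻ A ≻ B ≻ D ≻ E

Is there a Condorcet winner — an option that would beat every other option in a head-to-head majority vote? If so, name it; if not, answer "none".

Checking pairwise contests:
D beats E 20–5.
C beats D 16–9.
E beats A 13–12.
F beats C 16–9.
D beats F 15–10.
D beats B 14–11.
Every option loses at least one head-to-head, so there is no Condorcet winner.

none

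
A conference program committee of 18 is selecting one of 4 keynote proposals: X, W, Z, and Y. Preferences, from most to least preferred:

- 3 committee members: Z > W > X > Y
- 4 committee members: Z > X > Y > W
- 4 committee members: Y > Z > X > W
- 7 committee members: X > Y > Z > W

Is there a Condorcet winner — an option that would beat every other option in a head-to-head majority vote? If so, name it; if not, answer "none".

none

Checking pairwise contests:
Z beats X 11–7.
X beats W 15–3.
Y beats Z 11–7.
X beats Y 14–4.
Every option loses at least one head-to-head, so there is no Condorcet winner.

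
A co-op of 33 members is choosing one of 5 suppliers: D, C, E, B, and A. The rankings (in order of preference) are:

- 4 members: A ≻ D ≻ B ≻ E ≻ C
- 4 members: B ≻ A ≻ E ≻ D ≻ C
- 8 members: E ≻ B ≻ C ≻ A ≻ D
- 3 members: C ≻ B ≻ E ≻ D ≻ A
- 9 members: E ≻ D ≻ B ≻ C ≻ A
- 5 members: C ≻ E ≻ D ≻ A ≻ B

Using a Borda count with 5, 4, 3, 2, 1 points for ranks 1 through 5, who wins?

D: 4·4 + 4·2 + 8·1 + 3·2 + 9·4 + 5·3 = 89
C: 4·1 + 4·1 + 8·3 + 3·5 + 9·2 + 5·5 = 90
E: 4·2 + 4·3 + 8·5 + 3·3 + 9·5 + 5·4 = 134
B: 4·3 + 4·5 + 8·4 + 3·4 + 9·3 + 5·1 = 108
A: 4·5 + 4·4 + 8·2 + 3·1 + 9·1 + 5·2 = 74
E has the highest Borda score (134).

E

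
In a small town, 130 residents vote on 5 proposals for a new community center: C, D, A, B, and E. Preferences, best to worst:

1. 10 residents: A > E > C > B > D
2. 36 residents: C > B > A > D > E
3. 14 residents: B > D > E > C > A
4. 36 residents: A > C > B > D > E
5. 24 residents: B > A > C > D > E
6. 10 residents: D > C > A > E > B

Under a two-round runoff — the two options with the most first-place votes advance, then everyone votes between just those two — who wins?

Round 1 first-place votes: C 36, D 10, A 46, B 38, E 0.
A and B advance.
Runoff: A is preferred to B by 56 voters; B by 74.
B wins the runoff.

B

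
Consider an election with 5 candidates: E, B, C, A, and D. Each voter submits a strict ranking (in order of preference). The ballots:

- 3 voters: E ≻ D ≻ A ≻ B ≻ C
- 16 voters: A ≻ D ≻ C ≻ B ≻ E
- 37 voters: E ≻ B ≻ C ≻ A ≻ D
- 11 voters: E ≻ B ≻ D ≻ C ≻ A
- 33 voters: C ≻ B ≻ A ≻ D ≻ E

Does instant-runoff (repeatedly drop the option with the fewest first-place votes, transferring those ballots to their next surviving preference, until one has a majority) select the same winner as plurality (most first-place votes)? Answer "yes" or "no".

yes

Instant-runoff — R1 E 51, B 0, C 33, A 16, D 0 (E winner). Winner: E.
Plurality — first-place votes: E 51, B 0, C 33, A 16, D 0. Winner: E.
The two methods agree.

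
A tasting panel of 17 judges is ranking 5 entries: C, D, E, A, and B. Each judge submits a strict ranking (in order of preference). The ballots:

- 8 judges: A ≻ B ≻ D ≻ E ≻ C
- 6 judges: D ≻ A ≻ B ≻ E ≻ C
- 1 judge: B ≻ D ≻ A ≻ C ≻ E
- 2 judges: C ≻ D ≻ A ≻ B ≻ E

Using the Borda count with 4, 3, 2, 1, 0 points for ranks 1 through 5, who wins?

C: 8·0 + 6·0 + 1·1 + 2·4 = 9
D: 8·2 + 6·4 + 1·3 + 2·3 = 49
E: 8·1 + 6·1 + 1·0 + 2·0 = 14
A: 8·4 + 6·3 + 1·2 + 2·2 = 56
B: 8·3 + 6·2 + 1·4 + 2·1 = 42
A has the highest Borda score (56).

A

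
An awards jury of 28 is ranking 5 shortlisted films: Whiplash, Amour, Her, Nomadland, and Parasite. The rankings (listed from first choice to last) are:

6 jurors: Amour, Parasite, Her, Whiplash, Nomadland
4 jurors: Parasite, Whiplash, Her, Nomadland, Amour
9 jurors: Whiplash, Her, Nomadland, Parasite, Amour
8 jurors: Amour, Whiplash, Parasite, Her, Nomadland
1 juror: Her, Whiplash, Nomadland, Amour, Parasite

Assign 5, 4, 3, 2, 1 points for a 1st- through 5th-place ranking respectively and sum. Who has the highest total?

Whiplash: 6·2 + 4·4 + 9·5 + 8·4 + 1·4 = 109
Amour: 6·5 + 4·1 + 9·1 + 8·5 + 1·2 = 85
Her: 6·3 + 4·3 + 9·4 + 8·2 + 1·5 = 87
Nomadland: 6·1 + 4·2 + 9·3 + 8·1 + 1·3 = 52
Parasite: 6·4 + 4·5 + 9·2 + 8·3 + 1·1 = 87
Whiplash has the highest Borda score (109).

Whiplash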